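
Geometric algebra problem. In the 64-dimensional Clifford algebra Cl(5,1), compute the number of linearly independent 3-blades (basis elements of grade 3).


Number of grade-k basis blades in Cl(p,q) with n = p + q is C(n, k).
n = 5 + 1 = 6
C(6, 3) = 6! / (3! * 3!)
= 720 / (6 * 6)
= 20


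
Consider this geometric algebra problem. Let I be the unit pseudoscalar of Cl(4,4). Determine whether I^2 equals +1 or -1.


The pseudoscalar I = e1...e_n (product of all n generators) of Cl(p,q) satisfies I^2 = (-1)^(q + n(n-1)/2).
p = 4, q = 4, n = p + q = 8
n(n-1)/2 = 8 * 7 / 2 = 28
Exponent = q + n(n-1)/2 = 4 + 28 = 32
I^2 = (-1)^32 = +1


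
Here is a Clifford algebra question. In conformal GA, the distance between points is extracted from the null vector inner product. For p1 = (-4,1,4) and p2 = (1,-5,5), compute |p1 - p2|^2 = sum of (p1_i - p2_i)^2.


p1 - p2 = (-5, 6, -1)
|p1 - p2|^2 = (-5)^2 + 6^2 + (-1)^2
= 25 + 36 + 1
= 62


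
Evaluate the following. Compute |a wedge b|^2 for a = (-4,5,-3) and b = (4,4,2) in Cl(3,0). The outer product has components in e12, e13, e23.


a wedge b = (a1*b2 - a2*b1)*e12 + (a1*b3 - a3*b1)*e13 + (a2*b3 - a3*b2)*e23
e12 coeff: (-4)*4 - 5*4 = -16 - 20 = -36
e13 coeff: (-4)*2 - (-3)*4 = -8 - (-12) = 4
e23 coeff: 5*2 - (-3)*4 = 10 - (-12) = 22
|a wedge b|^2 = (-36)^2 + 4^2 + 22^2
= 1296 + 16 + 484
= 1796


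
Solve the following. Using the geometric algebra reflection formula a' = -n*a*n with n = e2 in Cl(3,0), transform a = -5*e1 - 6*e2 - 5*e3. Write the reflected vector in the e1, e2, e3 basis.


Reflection formula: a' = -n*a*n, with n = e2 (unit vector, n^2 = 1).
For reflection through hyperplane perp to e2:
The component along e2 flips sign, others stay.
a = (-5, -6, -5)
a' = (-5, 6, -5)
a' = -5*e1 + 6*e2 - 5*e3


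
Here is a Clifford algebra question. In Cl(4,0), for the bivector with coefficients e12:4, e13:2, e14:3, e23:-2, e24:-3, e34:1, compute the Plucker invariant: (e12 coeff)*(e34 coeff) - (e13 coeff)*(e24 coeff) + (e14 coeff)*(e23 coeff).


Plucker relation: af - be + cd
a*f = 4*1 = 4
b*e = 2*(-3) = -6
c*d = 3*(-2) = -6
af - be + cd = 4 - (-6) + (-6)
= 4


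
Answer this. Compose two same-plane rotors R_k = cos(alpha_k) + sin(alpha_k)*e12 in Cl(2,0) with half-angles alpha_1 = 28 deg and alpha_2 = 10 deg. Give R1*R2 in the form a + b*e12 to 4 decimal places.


Same-plane rotors commute and their half-angles add:
R1*R2 = cos(a1 + a2) + sin(a1 + a2)*e12.
a1 + a2 = 28 + 10 = 38 deg
cos(38 deg) = 0.7880
sin(38 deg) = 0.6157
R1*R2 = 0.7880 + 0.6157*e12


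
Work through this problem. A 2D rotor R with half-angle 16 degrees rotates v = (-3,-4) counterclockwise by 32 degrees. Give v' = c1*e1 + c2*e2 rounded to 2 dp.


Rotor R = cos(16deg) - sin(16deg)*e12
Rotation angle theta = 2 * 16 = 32 degrees
v' = R*v*~R rotates v by theta.
cos(32deg) = 0.8480, sin(32deg) = 0.5299
v'_1 = -3*cos(32deg) - (-4)*sin(32deg)
= -3*0.8480 - (-4)*0.5299
= -0.42
v'_2 = -3*sin(32deg) + (-4)*cos(32deg)
= -3*0.5299 + (-4)*0.8480
= -4.98
v' = -0.42*e1 - 4.98*e2


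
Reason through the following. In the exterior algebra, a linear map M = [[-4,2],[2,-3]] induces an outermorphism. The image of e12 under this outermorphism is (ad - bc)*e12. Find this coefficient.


The outermorphism of a linear map f sends e1^e2 to f(e1)^f(e2).
f(e1) = -4*e1 + 2*e2
f(e2) = 2*e1 - 3*e2
f(e1) ^ f(e2) = (-4*e1 + 2*e2) ^ (2*e1 - 3*e2)
= (-4)*(-3)*e12 + 2*2*e21
= (12 - 4)*e12
= 8*e12
Coefficient = 8


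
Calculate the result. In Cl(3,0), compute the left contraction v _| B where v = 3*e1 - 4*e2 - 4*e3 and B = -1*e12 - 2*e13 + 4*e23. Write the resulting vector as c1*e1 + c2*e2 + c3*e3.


Left contraction v _| B = <vB>_1 (grade-1 part of the geometric product vB).
Using e1_|e12 = e2, e2_|e12 = -e1, e1_|e13 = e3, e3_|e13 = -e1, e2_|e23 = e3, e3_|e23 = -e2:
e1 coeff: -v2*b12 - v3*b13 = -(-4)*(-1) - (-4)*(-2) = -12
e2 coeff: v1*b12 - v3*b23 = (3)*(-1) - (-4)*(4) = 13
e3 coeff: v1*b13 + v2*b23 = (3)*(-2) + (-4)*(4) = -22
v _| B = -12*e1 + 13*e2 - 22*e3


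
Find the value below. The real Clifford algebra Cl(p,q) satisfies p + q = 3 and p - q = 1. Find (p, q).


We need p + q = 3 and p - q = 1.
Adding: 2p = 3 + 1 = 4, so p = 2.
Then q = 3 - 2 = 1.
(p, q) = (2, 1)


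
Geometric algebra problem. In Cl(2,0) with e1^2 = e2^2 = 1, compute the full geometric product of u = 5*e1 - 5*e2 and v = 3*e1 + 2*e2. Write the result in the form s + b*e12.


Expand: (5*e1 - 5*e2)(3*e1 + 2*e2)
= 5*3*e1e1 + 5*2*e1e2 + (-5)*3*e2e1 + (-5)*2*e2e2
Using e1^2 = e2^2 = 1, e2e1 = -e1e2:
Scalar part s = 5*3 + (-5)*2 = 15 + (-10) = 5
Bivector part b = 5*2 - (-5)*3 = 10 - (-15) = 25
uv = 5 + 25*e12


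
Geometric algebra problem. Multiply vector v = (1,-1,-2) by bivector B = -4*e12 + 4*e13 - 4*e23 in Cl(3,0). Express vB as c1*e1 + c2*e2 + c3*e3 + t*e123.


vB has grade-1 (vector) and grade-3 (trivector) parts: vB = (v _| B) + (v ^ B).
Vector part <vB>_1:
  e1: -v2*b12 - v3*b13 = -(-1)*(-4) - (-2)*(4) = 4
  e2: v1*b12 - v3*b23 = (1)*(-4) - (-2)*(-4) = -12
  e3: v1*b13 + v2*b23 = (1)*(4) + (-1)*(-4) = 8
Trivector part <vB>_3:
  e123: v1*b23 - v2*b13 + v3*b12 = (1)*(-4) - (-1)*(4) + (-2)*(-4) = 8
vB = 4*e1 - 12*e2 + 8*e3 + 8*e123


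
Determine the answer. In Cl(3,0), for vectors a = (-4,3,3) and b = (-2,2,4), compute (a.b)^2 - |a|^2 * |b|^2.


a . b = (-4)*(-2) + 3*2 + 3*4
= 8 + 6 + 12 = 26
|a|^2 = (-4)^2 + 3^2 + 3^2 = 34
|b|^2 = (-2)^2 + 2^2 + 4^2 = 24
(a.b)^2 = 26^2 = 676
|a|^2 * |b|^2 = 34 * 24 = 816
Result = 676 - 816 = -140


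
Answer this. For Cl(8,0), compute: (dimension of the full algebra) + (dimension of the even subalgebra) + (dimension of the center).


n = 8 + 0 = 8
Total dim = 2^8 = 256
Even subalgebra dim = 2^7 = 128
n is even, so center dim = 1
Sum = 256 + 128 + 1 = 385


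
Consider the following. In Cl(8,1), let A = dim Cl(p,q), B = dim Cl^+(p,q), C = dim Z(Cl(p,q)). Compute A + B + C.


n = 8 + 1 = 9
Total dim = 2^9 = 512
Even subalgebra dim = 2^8 = 256
n is odd, so center dim = 2
Sum = 512 + 256 + 2 = 770


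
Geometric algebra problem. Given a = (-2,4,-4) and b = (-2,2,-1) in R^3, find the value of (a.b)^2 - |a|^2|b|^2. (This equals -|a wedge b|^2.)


a . b = (-2)*(-2) + 4*2 + (-4)*(-1)
= 4 + 8 + 4 = 16
|a|^2 = (-2)^2 + 4^2 + (-4)^2 = 36
|b|^2 = (-2)^2 + 2^2 + (-1)^2 = 9
(a.b)^2 = 16^2 = 256
|a|^2 * |b|^2 = 36 * 9 = 324
Result = 256 - 324 = -68


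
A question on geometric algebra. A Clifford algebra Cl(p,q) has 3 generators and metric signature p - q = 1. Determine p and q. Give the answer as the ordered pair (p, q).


We need p + q = 3 and p - q = 1.
Adding: 2p = 3 + 1 = 4, so p = 2.
Then q = 3 - 2 = 1.
(p, q) = (2, 1)


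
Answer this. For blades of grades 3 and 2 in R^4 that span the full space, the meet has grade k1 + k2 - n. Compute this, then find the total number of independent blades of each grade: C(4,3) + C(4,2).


Meet grade = grade(A) + grade(B) - n
= 3 + 2 - 4 = 1
C(4,3) = 4
C(4,2) = 6
dim_A + dim_B = 4 + 6 = 10


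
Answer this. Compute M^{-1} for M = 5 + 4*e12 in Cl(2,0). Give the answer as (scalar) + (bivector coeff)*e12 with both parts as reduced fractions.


M = 5 + 4*e12, where e12^2 = -1.
Since M commutes with its reverse ~M = a - b*e12, M * ~M = a^2 - b^2*e12^2 = a^2 + b^2.
So M^{-1} = ~M / (a^2 + b^2) = (a - b*e12)/(a^2 + b^2).
a^2 + b^2 = 25 + 16 = 41
Scalar part = 5/41 = 5/41
Bivector coeff = -4/41 = -4/41
M^{-1} = 5/41 - 4/41*e12


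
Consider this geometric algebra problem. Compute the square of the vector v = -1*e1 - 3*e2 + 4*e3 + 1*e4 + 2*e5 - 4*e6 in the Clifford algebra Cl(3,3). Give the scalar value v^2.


v^2 = sum of c_i^2 * e_i^2
Positive signature terms (e_i^2 = +1): (-1)^2 + (-3)^2 + 4^2 = 26
Negative signature terms (e_j^2 = -1): 1^2 + 2^2 + (-4)^2 = 21
v^2 = 26 - 21 = 5


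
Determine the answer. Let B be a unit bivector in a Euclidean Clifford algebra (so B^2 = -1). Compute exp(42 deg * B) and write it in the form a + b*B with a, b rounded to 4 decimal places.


For a unit bivector B with B^2 = -1, the exponential series gives
e^(theta*B) = cos(theta) + sin(theta)*B (the GA analogue of Euler's formula).
theta = 42 degrees = 0.733038 rad
cos(42 deg) = 0.7431
sin(42 deg) = 0.6691
exp(theta*B) = 0.7431 + 0.6691*B


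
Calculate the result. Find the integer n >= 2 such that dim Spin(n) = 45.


dim Spin(n) = dim so(n) = n(n-1)/2.
Solve n(n-1)/2 = 45, i.e. n^2 - n - 90 = 0.
Discriminant = 1 + 8*45 = 361
n = (1 + sqrt(361))/2 = (1 + 19)/2 = 10


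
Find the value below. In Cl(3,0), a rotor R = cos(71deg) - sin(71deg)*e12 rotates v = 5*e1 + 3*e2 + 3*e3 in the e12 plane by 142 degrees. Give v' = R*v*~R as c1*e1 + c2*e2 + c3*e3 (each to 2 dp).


Rotor R = cos(71deg) - sin(71deg)*e12
Rotation angle theta = 2 * 71 = 142 degrees in the e12 plane (e1 -> e2).
The component perpendicular to the plane (e3) is invariant: v'_3 = v3 = 3.00
cos(142deg) = -0.7880, sin(142deg) = 0.6157
v'_1 = v1*cos(theta) - v2*sin(theta) = 5*(-0.7880) - 3*0.6157 = -5.79
v'_2 = v1*sin(theta) + v2*cos(theta) = 5*0.6157 + 3*(-0.7880) = 0.71
v' = -5.79*e1 + 0.71*e2 + 3.00*e3


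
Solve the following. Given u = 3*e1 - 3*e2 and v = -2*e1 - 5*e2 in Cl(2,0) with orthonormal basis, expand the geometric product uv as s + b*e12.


Expand: (3*e1 - 3*e2)(-2*e1 - 5*e2)
= 3*(-2)*e1e1 + 3*(-5)*e1e2 + (-3)*(-2)*e2e1 + (-3)*(-5)*e2e2
Using e1^2 = e2^2 = 1, e2e1 = -e1e2:
Scalar part s = 3*(-2) + (-3)*(-5) = -6 + 15 = 9
Bivector part b = 3*(-5) - (-3)*(-2) = -15 - 6 = -21
uv = 9 - 21*e12


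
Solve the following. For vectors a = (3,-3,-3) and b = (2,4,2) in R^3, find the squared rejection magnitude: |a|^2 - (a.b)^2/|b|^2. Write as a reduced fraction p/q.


|a|^2 = 3^2 + (-3)^2 + (-3)^2 = 27
|b|^2 = 2^2 + 4^2 + 2^2 = 24
a . b = 3*2 + (-3)*4 + (-3)*2 = -12
(a.b)^2 = (-12)^2 = 144
|rej|^2 = 27 - 144/24
= (648 - 144)/24
= 504/24
In lowest terms: 21/1


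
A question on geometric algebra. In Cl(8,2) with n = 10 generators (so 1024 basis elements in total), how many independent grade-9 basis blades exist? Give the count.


Number of grade-k basis blades in Cl(p,q) with n = p + q is C(n, k).
n = 8 + 2 = 10
C(10, 9) = 10! / (9! * 1!)
= 3628800 / (362880 * 1)
= 10


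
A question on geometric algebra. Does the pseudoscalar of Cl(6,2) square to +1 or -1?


The pseudoscalar I = e1...e_n (product of all n generators) of Cl(p,q) satisfies I^2 = (-1)^(q + n(n-1)/2).
p = 6, q = 2, n = p + q = 8
n(n-1)/2 = 8 * 7 / 2 = 28
Exponent = q + n(n-1)/2 = 2 + 28 = 30
I^2 = (-1)^30 = +1


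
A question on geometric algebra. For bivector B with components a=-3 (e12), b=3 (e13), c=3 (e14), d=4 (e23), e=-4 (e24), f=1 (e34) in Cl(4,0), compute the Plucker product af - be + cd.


Plucker relation: af - be + cd
a*f = (-3)*1 = -3
b*e = 3*(-4) = -12
c*d = 3*4 = 12
af - be + cd = -3 - (-12) + 12
= 21


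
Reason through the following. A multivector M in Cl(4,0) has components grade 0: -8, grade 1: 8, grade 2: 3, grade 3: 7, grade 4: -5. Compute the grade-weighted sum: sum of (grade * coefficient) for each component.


Grade-weighted sum = sum of grade_k * coefficient_k
0*(-8) = 0
1*8 = 8
2*3 = 6
3*7 = 21
4*(-5) = -20
Total = 0 + 8 + 6 + 21 + (-20) = 15


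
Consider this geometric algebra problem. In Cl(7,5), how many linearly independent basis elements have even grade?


Even subalgebra dimension = 2^(n-1)
n = 7 + 5 = 12
2^(12 - 1) = 2^11 = 2048
Verification: sum of C(12,k) for even k = 1 + 66 + 495 + 924 + 495 + 66 + 1 = 2048
Result = 2048


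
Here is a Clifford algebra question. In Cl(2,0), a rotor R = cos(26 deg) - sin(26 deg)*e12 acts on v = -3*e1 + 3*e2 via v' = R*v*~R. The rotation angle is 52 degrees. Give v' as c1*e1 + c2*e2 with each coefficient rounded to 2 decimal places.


Rotor R = cos(26deg) - sin(26deg)*e12
Rotation angle theta = 2 * 26 = 52 degrees
v' = R*v*~R rotates v by theta.
cos(52deg) = 0.6157, sin(52deg) = 0.7880
v'_1 = -3*cos(52deg) - 3*sin(52deg)
= -3*0.6157 - 3*0.7880
= -4.21
v'_2 = -3*sin(52deg) + 3*cos(52deg)
= -3*0.7880 + 3*0.6157
= -0.52
v' = -4.21*e1 - 0.52*e2


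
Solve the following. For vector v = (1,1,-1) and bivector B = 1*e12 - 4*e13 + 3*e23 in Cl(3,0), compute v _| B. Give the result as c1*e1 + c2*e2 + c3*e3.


Left contraction v _| B = <vB>_1 (grade-1 part of the geometric product vB).
Using e1_|e12 = e2, e2_|e12 = -e1, e1_|e13 = e3, e3_|e13 = -e1, e2_|e23 = e3, e3_|e23 = -e2:
e1 coeff: -v2*b12 - v3*b13 = -(1)*(1) - (-1)*(-4) = -5
e2 coeff: v1*b12 - v3*b23 = (1)*(1) - (-1)*(3) = 4
e3 coeff: v1*b13 + v2*b23 = (1)*(-4) + (1)*(3) = -1
v _| B = -5*e1 + 4*e2 - 1*e3


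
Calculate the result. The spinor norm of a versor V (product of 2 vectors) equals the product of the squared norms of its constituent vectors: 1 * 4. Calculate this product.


Spinor norm N(V) = |v1|^2 * |v2|^2 * ... * |v2|^2
= 1 * 4
Running product: 1, 4
N(V) = 4


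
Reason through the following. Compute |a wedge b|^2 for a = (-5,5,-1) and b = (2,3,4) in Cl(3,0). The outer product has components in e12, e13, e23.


a wedge b = (a1*b2 - a2*b1)*e12 + (a1*b3 - a3*b1)*e13 + (a2*b3 - a3*b2)*e23
e12 coeff: (-5)*3 - 5*2 = -15 - 10 = -25
e13 coeff: (-5)*4 - (-1)*2 = -20 - (-2) = -18
e23 coeff: 5*4 - (-1)*3 = 20 - (-3) = 23
|a wedge b|^2 = (-25)^2 + (-18)^2 + 23^2
= 625 + 324 + 529
= 1478


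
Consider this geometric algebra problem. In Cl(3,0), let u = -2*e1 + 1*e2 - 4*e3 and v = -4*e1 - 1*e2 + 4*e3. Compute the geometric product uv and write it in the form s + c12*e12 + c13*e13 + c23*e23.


In Cl(3,0): e_i^2 = 1, e_ie_j = -e_je_i for i != j.
Scalar part = u . v = (-2)*(-4) + 1*(-1) + (-4)*4
= 8 + (-1) + (-16) = -9
e12 coeff = (-2)*(-1) - 1*(-4) = 2 - (-4) = 6
e13 coeff = (-2)*4 - (-4)*(-4) = -8 - 16 = -24
e23 coeff = 1*4 - (-4)*(-1) = 4 - 4 = 0
uv = -9 + 6*e12 - 24*e13 + 0*e23


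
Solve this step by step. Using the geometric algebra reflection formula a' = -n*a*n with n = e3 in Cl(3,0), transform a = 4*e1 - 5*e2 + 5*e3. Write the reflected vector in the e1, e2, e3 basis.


Reflection formula: a' = -n*a*n, with n = e3 (unit vector, n^2 = 1).
For reflection through hyperplane perp to e3:
The component along e3 flips sign, others stay.
a = (4, -5, 5)
a' = (4, -5, -5)
a' = 4*e1 - 5*e2 - 5*e3


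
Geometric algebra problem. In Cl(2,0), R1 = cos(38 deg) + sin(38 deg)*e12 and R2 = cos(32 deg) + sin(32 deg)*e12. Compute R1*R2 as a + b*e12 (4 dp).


Same-plane rotors commute and their half-angles add:
R1*R2 = cos(a1 + a2) + sin(a1 + a2)*e12.
a1 + a2 = 38 + 32 = 70 deg
cos(70 deg) = 0.3420
sin(70 deg) = 0.9397
R1*R2 = 0.3420 + 0.9397*e12


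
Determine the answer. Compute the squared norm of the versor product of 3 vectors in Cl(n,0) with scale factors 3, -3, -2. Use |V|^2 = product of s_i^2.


Each vector v_i has |v_i|^2 = s_i^2
Squared scales: 3^2 = 9, (-3)^2 = 9, (-2)^2 = 4
|V|^2 = 9 * 9 * 4
= 324


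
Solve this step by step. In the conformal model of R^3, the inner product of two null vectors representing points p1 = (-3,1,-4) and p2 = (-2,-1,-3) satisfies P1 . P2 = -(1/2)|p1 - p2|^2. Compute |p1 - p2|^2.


p1 - p2 = (-1, 2, -1)
|p1 - p2|^2 = (-1)^2 + 2^2 + (-1)^2
= 1 + 4 + 1
= 6


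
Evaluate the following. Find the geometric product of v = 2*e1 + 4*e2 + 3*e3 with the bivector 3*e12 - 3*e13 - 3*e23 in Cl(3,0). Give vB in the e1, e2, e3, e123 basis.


vB has grade-1 (vector) and grade-3 (trivector) parts: vB = (v _| B) + (v ^ B).
Vector part <vB>_1:
  e1: -v2*b12 - v3*b13 = -(4)*(3) - (3)*(-3) = -3
  e2: v1*b12 - v3*b23 = (2)*(3) - (3)*(-3) = 15
  e3: v1*b13 + v2*b23 = (2)*(-3) + (4)*(-3) = -18
Trivector part <vB>_3:
  e123: v1*b23 - v2*b13 + v3*b12 = (2)*(-3) - (4)*(-3) + (3)*(3) = 15
vB = -3*e1 + 15*e2 - 18*e3 + 15*e123


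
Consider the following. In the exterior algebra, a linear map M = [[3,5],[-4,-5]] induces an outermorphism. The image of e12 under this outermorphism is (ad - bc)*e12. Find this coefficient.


The outermorphism of a linear map f sends e1^e2 to f(e1)^f(e2).
f(e1) = 3*e1 - 4*e2
f(e2) = 5*e1 - 5*e2
f(e1) ^ f(e2) = (3*e1 - 4*e2) ^ (5*e1 - 5*e2)
= 3*(-5)*e12 + (-4)*5*e21
= (-15 - (-20))*e12
= 5*e12
Coefficient = 5


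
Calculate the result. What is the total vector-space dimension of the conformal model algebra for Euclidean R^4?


The conformal model of R^4 uses Cl(5,1): the 4 Euclidean generators plus two extra orthogonal generators e+ (e+^2 = +1) and e- (e-^2 = -1), from which the null vectors e0, einf are built.
Number of generators m = 4 + 2 = 6.
dim Cl(p,q) = 2^m = 2^6 = 64


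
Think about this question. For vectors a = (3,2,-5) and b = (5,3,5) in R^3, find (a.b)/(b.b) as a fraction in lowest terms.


Projection coefficient = (a . b) / (b . b)
a . b = 3*5 + 2*3 + (-5)*5
= 15 + 6 + (-25) = -4
b . b = 5^2 + 3^2 + 5^2
= 25 + 9 + 25 = 59
Coefficient = -4/59
In lowest terms: -4/59


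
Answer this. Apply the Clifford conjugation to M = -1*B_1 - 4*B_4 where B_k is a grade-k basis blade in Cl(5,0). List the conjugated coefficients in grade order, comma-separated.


Clifford conjugate sign for grade k: (-1)^(k(k+1)/2)
Grade 1: (-1)^(1*2/2) = (-1)^1 = -1, coeff -1 -> 1
Grade 4: (-1)^(4*5/2) = (-1)^10 = 1, coeff -4 -> -4
Conjugated coefficients: 1, -4


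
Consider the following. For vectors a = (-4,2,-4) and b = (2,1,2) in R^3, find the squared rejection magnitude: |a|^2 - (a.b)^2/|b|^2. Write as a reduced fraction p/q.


|a|^2 = (-4)^2 + 2^2 + (-4)^2 = 36
|b|^2 = 2^2 + 1^2 + 2^2 = 9
a . b = (-4)*2 + 2*1 + (-4)*2 = -14
(a.b)^2 = (-14)^2 = 196
|rej|^2 = 36 - 196/9
= (324 - 196)/9
= 128/9
In lowest terms: 128/9


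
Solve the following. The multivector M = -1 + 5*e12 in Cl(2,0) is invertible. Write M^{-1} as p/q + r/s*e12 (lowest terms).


M = -1 + 5*e12, where e12^2 = -1.
Since M commutes with its reverse ~M = a - b*e12, M * ~M = a^2 - b^2*e12^2 = a^2 + b^2.
So M^{-1} = ~M / (a^2 + b^2) = (a - b*e12)/(a^2 + b^2).
a^2 + b^2 = 1 + 25 = 26
Scalar part = -1/26 = -1/26
Bivector coeff = -5/26 = -5/26
M^{-1} = -1/26 - 5/26*e12


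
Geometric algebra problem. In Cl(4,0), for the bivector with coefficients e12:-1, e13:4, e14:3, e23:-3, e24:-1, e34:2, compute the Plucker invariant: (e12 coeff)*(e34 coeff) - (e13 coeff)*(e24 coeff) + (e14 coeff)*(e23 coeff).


Plucker relation: af - be + cd
a*f = (-1)*2 = -2
b*e = 4*(-1) = -4
c*d = 3*(-3) = -9
af - be + cd = -2 - (-4) + (-9)
= -7


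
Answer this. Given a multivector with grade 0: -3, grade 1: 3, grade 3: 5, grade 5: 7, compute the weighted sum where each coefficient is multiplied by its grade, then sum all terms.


Grade-weighted sum = sum of grade_k * coefficient_k
0*(-3) = 0
1*3 = 3
3*5 = 15
5*7 = 35
Total = 0 + 3 + 15 + 35 = 53


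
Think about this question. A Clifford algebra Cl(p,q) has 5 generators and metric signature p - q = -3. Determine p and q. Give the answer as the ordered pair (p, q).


We need p + q = 5 and p - q = -3.
Adding: 2p = 5 + (-3) = 2, so p = 1.
Then q = 5 - 1 = 4.
(p, q) = (1, 4)


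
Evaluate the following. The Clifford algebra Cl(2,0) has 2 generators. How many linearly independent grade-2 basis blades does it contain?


Number of grade-k basis blades in Cl(p,q) with n = p + q is C(n, k).
n = 2 + 0 = 2
C(2, 2) = 2! / (2! * 0!)
= 2 / (2 * 1)
= 1


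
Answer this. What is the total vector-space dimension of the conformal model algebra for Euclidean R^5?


The conformal model of R^5 uses Cl(6,1): the 5 Euclidean generators plus two extra orthogonal generators e+ (e+^2 = +1) and e- (e-^2 = -1), from which the null vectors e0, einf are built.
Number of generators m = 5 + 2 = 7.
dim Cl(p,q) = 2^m = 2^7 = 128


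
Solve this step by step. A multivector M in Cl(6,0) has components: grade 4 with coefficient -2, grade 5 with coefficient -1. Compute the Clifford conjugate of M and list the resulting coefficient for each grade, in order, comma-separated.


Clifford conjugate sign for grade k: (-1)^(k(k+1)/2)
Grade 4: (-1)^(4*5/2) = (-1)^10 = 1, coeff -2 -> -2
Grade 5: (-1)^(5*6/2) = (-1)^15 = -1, coeff -1 -> 1
Conjugated coefficients: -2, 1


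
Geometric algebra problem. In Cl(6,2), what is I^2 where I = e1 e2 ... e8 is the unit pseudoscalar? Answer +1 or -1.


The pseudoscalar I = e1...e_n (product of all n generators) of Cl(p,q) satisfies I^2 = (-1)^(q + n(n-1)/2).
p = 6, q = 2, n = p + q = 8
n(n-1)/2 = 8 * 7 / 2 = 28
Exponent = q + n(n-1)/2 = 2 + 28 = 30
I^2 = (-1)^30 = +1


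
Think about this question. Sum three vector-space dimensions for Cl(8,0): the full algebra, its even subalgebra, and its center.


n = 8 + 0 = 8
Total dim = 2^8 = 256
Even subalgebra dim = 2^7 = 128
n is even, so center dim = 1
Sum = 256 + 128 + 1 = 385


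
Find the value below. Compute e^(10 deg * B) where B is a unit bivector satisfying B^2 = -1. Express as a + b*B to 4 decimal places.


For a unit bivector B with B^2 = -1, the exponential series gives
e^(theta*B) = cos(theta) + sin(theta)*B (the GA analogue of Euler's formula).
theta = 10 degrees = 0.174533 rad
cos(10 deg) = 0.9848
sin(10 deg) = 0.1736
exp(theta*B) = 0.9848 + 0.1736*B


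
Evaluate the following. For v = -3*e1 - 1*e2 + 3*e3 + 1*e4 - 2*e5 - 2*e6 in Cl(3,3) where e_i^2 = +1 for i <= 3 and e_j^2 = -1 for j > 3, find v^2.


v^2 = sum of c_i^2 * e_i^2
Positive signature terms (e_i^2 = +1): (-3)^2 + (-1)^2 + 3^2 = 19
Negative signature terms (e_j^2 = -1): 1^2 + (-2)^2 + (-2)^2 = 9
v^2 = 19 - 9 = 10


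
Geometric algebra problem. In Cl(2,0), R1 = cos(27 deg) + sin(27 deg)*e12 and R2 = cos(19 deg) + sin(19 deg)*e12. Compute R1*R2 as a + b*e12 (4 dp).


Same-plane rotors commute and their half-angles add:
R1*R2 = cos(a1 + a2) + sin(a1 + a2)*e12.
a1 + a2 = 27 + 19 = 46 deg
cos(46 deg) = 0.6947
sin(46 deg) = 0.7193
R1*R2 = 0.6947 + 0.7193*e12


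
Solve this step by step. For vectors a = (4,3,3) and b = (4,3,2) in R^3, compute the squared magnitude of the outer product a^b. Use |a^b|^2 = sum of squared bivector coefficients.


a wedge b = (a1*b2 - a2*b1)*e12 + (a1*b3 - a3*b1)*e13 + (a2*b3 - a3*b2)*e23
e12 coeff: 4*3 - 3*4 = 12 - 12 = 0
e13 coeff: 4*2 - 3*4 = 8 - 12 = -4
e23 coeff: 3*2 - 3*3 = 6 - 9 = -3
|a wedge b|^2 = 0^2 + (-4)^2 + (-3)^2
= 0 + 16 + 9
= 25


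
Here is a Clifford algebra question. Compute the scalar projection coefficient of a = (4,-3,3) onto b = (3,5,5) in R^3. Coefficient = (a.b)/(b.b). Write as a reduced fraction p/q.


Projection coefficient = (a . b) / (b . b)
a . b = 4*3 + (-3)*5 + 3*5
= 12 + (-15) + 15 = 12
b . b = 3^2 + 5^2 + 5^2
= 9 + 25 + 25 = 59
Coefficient = 12/59
In lowest terms: 12/59


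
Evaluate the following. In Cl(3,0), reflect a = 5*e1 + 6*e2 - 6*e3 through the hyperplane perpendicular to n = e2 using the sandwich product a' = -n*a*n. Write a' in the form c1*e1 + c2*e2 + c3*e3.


Reflection formula: a' = -n*a*n, with n = e2 (unit vector, n^2 = 1).
For reflection through hyperplane perp to e2:
The component along e2 flips sign, others stay.
a = (5, 6, -6)
a' = (5, -6, -6)
a' = 5*e1 - 6*e2 - 6*e3


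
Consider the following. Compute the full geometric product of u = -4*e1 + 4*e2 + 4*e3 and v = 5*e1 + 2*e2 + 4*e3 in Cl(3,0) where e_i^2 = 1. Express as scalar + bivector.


In Cl(3,0): e_i^2 = 1, e_ie_j = -e_je_i for i != j.
Scalar part = u . v = (-4)*5 + 4*2 + 4*4
= -20 + 8 + 16 = 4
e12 coeff = (-4)*2 - 4*5 = -8 - 20 = -28
e13 coeff = (-4)*4 - 4*5 = -16 - 20 = -36
e23 coeff = 4*4 - 4*2 = 16 - 8 = 8
uv = 4 - 28*e12 - 36*e13 + 8*e23


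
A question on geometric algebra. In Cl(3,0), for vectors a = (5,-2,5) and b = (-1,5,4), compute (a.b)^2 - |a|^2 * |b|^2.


a . b = 5*(-1) + (-2)*5 + 5*4
= -5 + (-10) + 20 = 5
|a|^2 = 5^2 + (-2)^2 + 5^2 = 54
|b|^2 = (-1)^2 + 5^2 + 4^2 = 42
(a.b)^2 = 5^2 = 25
|a|^2 * |b|^2 = 54 * 42 = 2268
Result = 25 - 2268 = -2243


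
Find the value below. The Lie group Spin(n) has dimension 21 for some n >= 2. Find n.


dim Spin(n) = dim so(n) = n(n-1)/2.
Solve n(n-1)/2 = 21, i.e. n^2 - n - 42 = 0.
Discriminant = 1 + 8*21 = 169
n = (1 + sqrt(169))/2 = (1 + 13)/2 = 7


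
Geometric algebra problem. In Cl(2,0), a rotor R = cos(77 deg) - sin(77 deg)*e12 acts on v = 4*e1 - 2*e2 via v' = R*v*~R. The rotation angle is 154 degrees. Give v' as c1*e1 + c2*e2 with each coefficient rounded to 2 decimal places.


Rotor R = cos(77deg) - sin(77deg)*e12
Rotation angle theta = 2 * 77 = 154 degrees
v' = R*v*~R rotates v by theta.
cos(154deg) = -0.8988, sin(154deg) = 0.4384
v'_1 = 4*cos(154deg) - (-2)*sin(154deg)
= 4*(-0.8988) - (-2)*0.4384
= -2.72
v'_2 = 4*sin(154deg) + (-2)*cos(154deg)
= 4*0.4384 + (-2)*(-0.8988)
= 3.55
v' = -2.72*e1 + 3.55*e2


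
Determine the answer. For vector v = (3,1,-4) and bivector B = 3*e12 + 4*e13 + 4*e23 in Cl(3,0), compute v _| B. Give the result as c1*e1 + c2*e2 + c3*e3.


Left contraction v _| B = <vB>_1 (grade-1 part of the geometric product vB).
Using e1_|e12 = e2, e2_|e12 = -e1, e1_|e13 = e3, e3_|e13 = -e1, e2_|e23 = e3, e3_|e23 = -e2:
e1 coeff: -v2*b12 - v3*b13 = -(1)*(3) - (-4)*(4) = 13
e2 coeff: v1*b12 - v3*b23 = (3)*(3) - (-4)*(4) = 25
e3 coeff: v1*b13 + v2*b23 = (3)*(4) + (1)*(4) = 16
v _| B = 13*e1 + 25*e2 + 16*e3


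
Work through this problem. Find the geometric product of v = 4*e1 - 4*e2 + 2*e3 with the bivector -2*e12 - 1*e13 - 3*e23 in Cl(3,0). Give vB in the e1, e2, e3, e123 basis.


vB has grade-1 (vector) and grade-3 (trivector) parts: vB = (v _| B) + (v ^ B).
Vector part <vB>_1:
  e1: -v2*b12 - v3*b13 = -(-4)*(-2) - (2)*(-1) = -6
  e2: v1*b12 - v3*b23 = (4)*(-2) - (2)*(-3) = -2
  e3: v1*b13 + v2*b23 = (4)*(-1) + (-4)*(-3) = 8
Trivector part <vB>_3:
  e123: v1*b23 - v2*b13 + v3*b12 = (4)*(-3) - (-4)*(-1) + (2)*(-2) = -20
vB = -6*e1 - 2*e2 + 8*e3 - 20*e123


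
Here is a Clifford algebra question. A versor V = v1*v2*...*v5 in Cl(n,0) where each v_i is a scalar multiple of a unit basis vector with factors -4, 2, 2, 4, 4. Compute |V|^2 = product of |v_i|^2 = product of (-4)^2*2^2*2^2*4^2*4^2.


Each vector v_i has |v_i|^2 = s_i^2
Squared scales: (-4)^2 = 16, 2^2 = 4, 2^2 = 4, 4^2 = 16, 4^2 = 16
|V|^2 = 16 * 4 * 4 * 16 * 16
= 65536


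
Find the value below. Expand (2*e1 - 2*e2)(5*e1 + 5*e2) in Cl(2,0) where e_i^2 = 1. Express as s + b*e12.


Expand: (2*e1 - 2*e2)(5*e1 + 5*e2)
= 2*5*e1e1 + 2*5*e1e2 + (-2)*5*e2e1 + (-2)*5*e2e2
Using e1^2 = e2^2 = 1, e2e1 = -e1e2:
Scalar part s = 2*5 + (-2)*5 = 10 + (-10) = 0
Bivector part b = 2*5 - (-2)*5 = 10 - (-10) = 20
uv = 0 + 20*e12


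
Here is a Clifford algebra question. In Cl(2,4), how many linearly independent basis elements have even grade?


Even subalgebra dimension = 2^(n-1)
n = 2 + 4 = 6
2^(6 - 1) = 2^5 = 32
Verification: sum of C(6,k) for even k = 1 + 15 + 15 + 1 = 32
Result = 32


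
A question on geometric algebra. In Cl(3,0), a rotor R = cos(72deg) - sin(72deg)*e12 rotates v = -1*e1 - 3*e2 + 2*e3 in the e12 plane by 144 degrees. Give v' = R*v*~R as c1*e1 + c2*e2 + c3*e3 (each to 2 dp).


Rotor R = cos(72deg) - sin(72deg)*e12
Rotation angle theta = 2 * 72 = 144 degrees in the e12 plane (e1 -> e2).
The component perpendicular to the plane (e3) is invariant: v'_3 = v3 = 2.00
cos(144deg) = -0.8090, sin(144deg) = 0.5878
v'_1 = v1*cos(theta) - v2*sin(theta) = -1*(-0.8090) - (-3)*0.5878 = 2.57
v'_2 = v1*sin(theta) + v2*cos(theta) = -1*0.5878 + (-3)*(-0.8090) = 1.84
v' = 2.57*e1 + 1.84*e2 + 2.00*e3


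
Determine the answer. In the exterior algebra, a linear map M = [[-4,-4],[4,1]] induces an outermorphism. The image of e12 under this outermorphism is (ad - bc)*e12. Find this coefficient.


The outermorphism of a linear map f sends e1^e2 to f(e1)^f(e2).
f(e1) = -4*e1 + 4*e2
f(e2) = -4*e1 + 1*e2
f(e1) ^ f(e2) = (-4*e1 + 4*e2) ^ (-4*e1 + 1*e2)
= (-4)*1*e12 + 4*(-4)*e21
= (-4 - (-16))*e12
= 12*e12
Coefficient = 12


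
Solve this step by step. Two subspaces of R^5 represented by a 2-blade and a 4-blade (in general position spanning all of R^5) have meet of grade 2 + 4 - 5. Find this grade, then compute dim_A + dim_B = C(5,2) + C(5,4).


Meet grade = grade(A) + grade(B) - n
= 2 + 4 - 5 = 1
C(5,2) = 10
C(5,4) = 5
dim_A + dim_B = 10 + 5 = 15


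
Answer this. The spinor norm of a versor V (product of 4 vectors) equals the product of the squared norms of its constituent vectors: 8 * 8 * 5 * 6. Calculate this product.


Spinor norm N(V) = |v1|^2 * |v2|^2 * ... * |v4|^2
= 8 * 8 * 5 * 6
Running product: 8, 64, 320, 1920
N(V) = 1920


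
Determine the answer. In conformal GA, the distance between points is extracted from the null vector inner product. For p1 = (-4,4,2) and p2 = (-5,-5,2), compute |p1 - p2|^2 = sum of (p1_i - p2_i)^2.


p1 - p2 = (1, 9, 0)
|p1 - p2|^2 = 1^2 + 9^2 + 0^2
= 1 + 81 + 0
= 82


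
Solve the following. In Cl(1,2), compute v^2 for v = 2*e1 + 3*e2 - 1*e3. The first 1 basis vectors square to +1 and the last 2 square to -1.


v^2 = sum of c_i^2 * e_i^2
Positive signature terms (e_i^2 = +1): 2^2 = 4
Negative signature terms (e_j^2 = -1): 3^2 + (-1)^2 = 10
v^2 = 4 - 10 = -6


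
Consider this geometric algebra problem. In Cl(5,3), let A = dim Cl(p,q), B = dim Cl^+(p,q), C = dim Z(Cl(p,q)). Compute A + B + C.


n = 5 + 3 = 8
Total dim = 2^8 = 256
Even subalgebra dim = 2^7 = 128
n is even, so center dim = 1
Sum = 256 + 128 + 1 = 385


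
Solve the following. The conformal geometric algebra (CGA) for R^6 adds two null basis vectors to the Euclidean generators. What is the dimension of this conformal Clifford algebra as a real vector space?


The conformal model of R^6 uses Cl(7,1): the 6 Euclidean generators plus two extra orthogonal generators e+ (e+^2 = +1) and e- (e-^2 = -1), from which the null vectors e0, einf are built.
Number of generators m = 6 + 2 = 8.
dim Cl(p,q) = 2^m = 2^8 = 256


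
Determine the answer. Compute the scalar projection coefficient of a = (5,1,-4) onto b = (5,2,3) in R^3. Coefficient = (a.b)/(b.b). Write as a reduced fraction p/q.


Projection coefficient = (a . b) / (b . b)
a . b = 5*5 + 1*2 + (-4)*3
= 25 + 2 + (-12) = 15
b . b = 5^2 + 2^2 + 3^2
= 25 + 4 + 9 = 38
Coefficient = 15/38
In lowest terms: 15/38


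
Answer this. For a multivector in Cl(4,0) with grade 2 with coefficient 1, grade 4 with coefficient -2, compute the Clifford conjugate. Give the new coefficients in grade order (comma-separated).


Clifford conjugate sign for grade k: (-1)^(k(k+1)/2)
Grade 2: (-1)^(2*3/2) = (-1)^3 = -1, coeff 1 -> -1
Grade 4: (-1)^(4*5/2) = (-1)^10 = 1, coeff -2 -> -2
Conjugated coefficients: -1, -2


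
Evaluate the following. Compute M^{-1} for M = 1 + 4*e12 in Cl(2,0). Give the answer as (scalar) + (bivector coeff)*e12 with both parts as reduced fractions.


M = 1 + 4*e12, where e12^2 = -1.
Since M commutes with its reverse ~M = a - b*e12, M * ~M = a^2 - b^2*e12^2 = a^2 + b^2.
So M^{-1} = ~M / (a^2 + b^2) = (a - b*e12)/(a^2 + b^2).
a^2 + b^2 = 1 + 16 = 17
Scalar part = 1/17 = 1/17
Bivector coeff = -4/17 = -4/17
M^{-1} = 1/17 - 4/17*e12


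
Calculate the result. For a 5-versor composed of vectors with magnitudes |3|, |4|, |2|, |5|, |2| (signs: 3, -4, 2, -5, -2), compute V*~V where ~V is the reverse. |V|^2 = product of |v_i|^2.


Each vector v_i has |v_i|^2 = s_i^2
Squared scales: 3^2 = 9, (-4)^2 = 16, 2^2 = 4, (-5)^2 = 25, (-2)^2 = 4
|V|^2 = 9 * 16 * 4 * 25 * 4
= 57600


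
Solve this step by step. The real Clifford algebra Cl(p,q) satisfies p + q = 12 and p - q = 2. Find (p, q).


We need p + q = 12 and p - q = 2.
Adding: 2p = 12 + 2 = 14, so p = 7.
Then q = 12 - 7 = 5.
(p, q) = (7, 5)


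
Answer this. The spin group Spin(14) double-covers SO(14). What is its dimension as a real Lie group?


Spin(n) double-covers SO(n); both have Lie algebra so(n) of dimension n(n-1)/2.
n = 14
n(n-1) = 14 * 13 = 182
dim Spin(14) = 182/2 = 91


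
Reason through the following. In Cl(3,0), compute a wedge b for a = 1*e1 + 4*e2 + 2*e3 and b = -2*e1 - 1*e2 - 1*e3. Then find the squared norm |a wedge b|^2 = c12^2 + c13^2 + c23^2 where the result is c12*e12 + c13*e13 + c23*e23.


a wedge b = (a1*b2 - a2*b1)*e12 + (a1*b3 - a3*b1)*e13 + (a2*b3 - a3*b2)*e23
e12 coeff: 1*(-1) - 4*(-2) = -1 - (-8) = 7
e13 coeff: 1*(-1) - 2*(-2) = -1 - (-4) = 3
e23 coeff: 4*(-1) - 2*(-1) = -4 - (-2) = -2
|a wedge b|^2 = 7^2 + 3^2 + (-2)^2
= 49 + 9 + 4
= 62


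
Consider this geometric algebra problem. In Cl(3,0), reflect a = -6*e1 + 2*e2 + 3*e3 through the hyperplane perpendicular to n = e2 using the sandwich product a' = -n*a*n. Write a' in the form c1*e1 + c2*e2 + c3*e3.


Reflection formula: a' = -n*a*n, with n = e2 (unit vector, n^2 = 1).
For reflection through hyperplane perp to e2:
The component along e2 flips sign, others stay.
a = (-6, 2, 3)
a' = (-6, -2, 3)
a' = -6*e1 - 2*e2 + 3*e3


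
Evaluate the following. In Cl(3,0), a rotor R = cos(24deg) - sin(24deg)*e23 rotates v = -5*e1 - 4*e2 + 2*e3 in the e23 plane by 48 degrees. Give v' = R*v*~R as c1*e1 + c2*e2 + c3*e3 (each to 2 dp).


Rotor R = cos(24deg) - sin(24deg)*e23
Rotation angle theta = 2 * 24 = 48 degrees in the e23 plane (e2 -> e3).
The component perpendicular to the plane (e1) is invariant: v'_1 = v1 = -5.00
cos(48deg) = 0.6691, sin(48deg) = 0.7431
v'_2 = v2*cos(theta) - v3*sin(theta) = -4*0.6691 - 2*0.7431 = -4.16
v'_3 = v2*sin(theta) + v3*cos(theta) = -4*0.7431 + 2*0.6691 = -1.63
v' = -5.00*e1 - 4.16*e2 - 1.63*e3


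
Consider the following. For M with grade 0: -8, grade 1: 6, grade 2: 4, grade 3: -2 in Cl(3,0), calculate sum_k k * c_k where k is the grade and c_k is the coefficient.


Grade-weighted sum = sum of grade_k * coefficient_k
0*(-8) = 0
1*6 = 6
2*4 = 8
3*(-2) = -6
Total = 0 + 6 + 8 + (-6) = 8


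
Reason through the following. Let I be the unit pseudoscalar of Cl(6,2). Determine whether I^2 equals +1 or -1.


The pseudoscalar I = e1...e_n (product of all n generators) of Cl(p,q) satisfies I^2 = (-1)^(q + n(n-1)/2).
p = 6, q = 2, n = p + q = 8
n(n-1)/2 = 8 * 7 / 2 = 28
Exponent = q + n(n-1)/2 = 2 + 28 = 30
I^2 = (-1)^30 = +1


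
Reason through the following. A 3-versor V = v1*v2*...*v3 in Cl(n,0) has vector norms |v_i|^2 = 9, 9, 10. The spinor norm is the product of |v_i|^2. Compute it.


Spinor norm N(V) = |v1|^2 * |v2|^2 * ... * |v3|^2
= 9 * 9 * 10
Running product: 9, 81, 810
N(V) = 810


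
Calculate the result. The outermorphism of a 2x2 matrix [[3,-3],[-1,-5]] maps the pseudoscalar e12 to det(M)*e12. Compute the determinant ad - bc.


The outermorphism of a linear map f sends e1^e2 to f(e1)^f(e2).
f(e1) = 3*e1 - 1*e2
f(e2) = -3*e1 - 5*e2
f(e1) ^ f(e2) = (3*e1 - 1*e2) ^ (-3*e1 - 5*e2)
= 3*(-5)*e12 + (-1)*(-3)*e21
= (-15 - 3)*e12
= -18*e12
Coefficient = -18


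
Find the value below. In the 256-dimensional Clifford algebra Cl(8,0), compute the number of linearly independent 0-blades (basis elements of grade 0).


Number of grade-k basis blades in Cl(p,q) with n = p + q is C(n, k).
n = 8 + 0 = 8
C(8, 0) = 8! / (0! * 8!)
= 40320 / (1 * 40320)
= 1


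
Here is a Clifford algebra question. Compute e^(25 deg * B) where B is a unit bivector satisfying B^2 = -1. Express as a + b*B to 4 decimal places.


For a unit bivector B with B^2 = -1, the exponential series gives
e^(theta*B) = cos(theta) + sin(theta)*B (the GA analogue of Euler's formula).
theta = 25 degrees = 0.436332 rad
cos(25 deg) = 0.9063
sin(25 deg) = 0.4226
exp(theta*B) = 0.9063 + 0.4226*B


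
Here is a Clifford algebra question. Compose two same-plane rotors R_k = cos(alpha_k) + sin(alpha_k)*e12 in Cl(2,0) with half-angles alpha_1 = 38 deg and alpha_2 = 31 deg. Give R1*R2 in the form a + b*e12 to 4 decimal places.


Same-plane rotors commute and their half-angles add:
R1*R2 = cos(a1 + a2) + sin(a1 + a2)*e12.
a1 + a2 = 38 + 31 = 69 deg
cos(69 deg) = 0.3584
sin(69 deg) = 0.9336
R1*R2 = 0.3584 + 0.9336*e12


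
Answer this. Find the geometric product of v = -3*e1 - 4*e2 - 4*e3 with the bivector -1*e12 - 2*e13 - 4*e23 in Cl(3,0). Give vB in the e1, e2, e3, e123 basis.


vB has grade-1 (vector) and grade-3 (trivector) parts: vB = (v _| B) + (v ^ B).
Vector part <vB>_1:
  e1: -v2*b12 - v3*b13 = -(-4)*(-1) - (-4)*(-2) = -12
  e2: v1*b12 - v3*b23 = (-3)*(-1) - (-4)*(-4) = -13
  e3: v1*b13 + v2*b23 = (-3)*(-2) + (-4)*(-4) = 22
Trivector part <vB>_3:
  e123: v1*b23 - v2*b13 + v3*b12 = (-3)*(-4) - (-4)*(-2) + (-4)*(-1) = 8
vB = -12*e1 - 13*e2 + 22*e3 + 8*e123


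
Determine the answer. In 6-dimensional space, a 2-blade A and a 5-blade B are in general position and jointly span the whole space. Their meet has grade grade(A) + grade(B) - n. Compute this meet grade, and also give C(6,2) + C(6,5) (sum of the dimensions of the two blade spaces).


Meet grade = grade(A) + grade(B) - n
= 2 + 5 - 6 = 1
C(6,2) = 15
C(6,5) = 6
dim_A + dim_B = 15 + 6 = 21


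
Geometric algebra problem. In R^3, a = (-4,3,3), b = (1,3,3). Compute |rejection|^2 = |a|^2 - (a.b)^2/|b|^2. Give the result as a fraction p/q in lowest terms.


|a|^2 = (-4)^2 + 3^2 + 3^2 = 34
|b|^2 = 1^2 + 3^2 + 3^2 = 19
a . b = (-4)*1 + 3*3 + 3*3 = 14
(a.b)^2 = 14^2 = 196
|rej|^2 = 34 - 196/19
= (646 - 196)/19
= 450/19
In lowest terms: 450/19


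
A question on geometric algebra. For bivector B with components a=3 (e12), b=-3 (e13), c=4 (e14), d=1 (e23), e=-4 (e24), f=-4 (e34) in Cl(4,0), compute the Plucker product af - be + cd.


Plucker relation: af - be + cd
a*f = 3*(-4) = -12
b*e = (-3)*(-4) = 12
c*d = 4*1 = 4
af - be + cd = -12 - 12 + 4
= -20


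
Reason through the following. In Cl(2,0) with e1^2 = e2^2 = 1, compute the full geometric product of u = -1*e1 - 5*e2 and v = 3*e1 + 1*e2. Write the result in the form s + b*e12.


Expand: (-1*e1 - 5*e2)(3*e1 + 1*e2)
= (-1)*3*e1e1 + (-1)*1*e1e2 + (-5)*3*e2e1 + (-5)*1*e2e2
Using e1^2 = e2^2 = 1, e2e1 = -e1e2:
Scalar part s = (-1)*3 + (-5)*1 = -3 + (-5) = -8
Bivector part b = (-1)*1 - (-5)*3 = -1 - (-15) = 14
uv = -8 + 14*e12


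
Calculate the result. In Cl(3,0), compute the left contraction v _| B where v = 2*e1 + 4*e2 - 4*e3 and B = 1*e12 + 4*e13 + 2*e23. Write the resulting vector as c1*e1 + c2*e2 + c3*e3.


Left contraction v _| B = <vB>_1 (grade-1 part of the geometric product vB).
Using e1_|e12 = e2, e2_|e12 = -e1, e1_|e13 = e3, e3_|e13 = -e1, e2_|e23 = e3, e3_|e23 = -e2:
e1 coeff: -v2*b12 - v3*b13 = -(4)*(1) - (-4)*(4) = 12
e2 coeff: v1*b12 - v3*b23 = (2)*(1) - (-4)*(2) = 10
e3 coeff: v1*b13 + v2*b23 = (2)*(4) + (4)*(2) = 16
v _| B = 12*e1 + 10*e2 + 16*e3


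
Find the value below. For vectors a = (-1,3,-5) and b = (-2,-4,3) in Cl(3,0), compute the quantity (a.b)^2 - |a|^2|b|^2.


a . b = (-1)*(-2) + 3*(-4) + (-5)*3
= 2 + (-12) + (-15) = -25
|a|^2 = (-1)^2 + 3^2 + (-5)^2 = 35
|b|^2 = (-2)^2 + (-4)^2 + 3^2 = 29
(a.b)^2 = (-25)^2 = 625
|a|^2 * |b|^2 = 35 * 29 = 1015
Result = 625 - 1015 = -390


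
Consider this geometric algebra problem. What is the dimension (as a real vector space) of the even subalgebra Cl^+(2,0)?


Even subalgebra dimension = 2^(n-1)
n = 2 + 0 = 2
2^(2 - 1) = 2^1 = 2
Verification: sum of C(2,k) for even k = 1 + 1 = 2
Result = 2


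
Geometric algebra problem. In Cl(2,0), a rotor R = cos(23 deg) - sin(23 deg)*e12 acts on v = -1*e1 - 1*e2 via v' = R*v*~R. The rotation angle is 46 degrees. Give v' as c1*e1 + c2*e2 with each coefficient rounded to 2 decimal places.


Rotor R = cos(23deg) - sin(23deg)*e12
Rotation angle theta = 2 * 23 = 46 degrees
v' = R*v*~R rotates v by theta.
cos(46deg) = 0.6947, sin(46deg) = 0.7193
v'_1 = -1*cos(46deg) - (-1)*sin(46deg)
= -1*0.6947 - (-1)*0.7193
= 0.02
v'_2 = -1*sin(46deg) + (-1)*cos(46deg)
= -1*0.7193 + (-1)*0.6947
= -1.41
v' = 0.02*e1 - 1.41*e2


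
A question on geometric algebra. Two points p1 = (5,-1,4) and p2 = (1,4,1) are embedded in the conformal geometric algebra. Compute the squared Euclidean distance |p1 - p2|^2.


p1 - p2 = (4, -5, 3)
|p1 - p2|^2 = 4^2 + (-5)^2 + 3^2
= 16 + 25 + 9
= 50


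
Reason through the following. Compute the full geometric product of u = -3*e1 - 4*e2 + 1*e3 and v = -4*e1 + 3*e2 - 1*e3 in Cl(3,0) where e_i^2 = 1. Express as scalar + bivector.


In Cl(3,0): e_i^2 = 1, e_ie_j = -e_je_i for i != j.
Scalar part = u . v = (-3)*(-4) + (-4)*3 + 1*(-1)
= 12 + (-12) + (-1) = -1
e12 coeff = (-3)*3 - (-4)*(-4) = -9 - 16 = -25
e13 coeff = (-3)*(-1) - 1*(-4) = 3 - (-4) = 7
e23 coeff = (-4)*(-1) - 1*3 = 4 - 3 = 1
uv = -1 - 25*e12 + 7*e13 + 1*e23
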